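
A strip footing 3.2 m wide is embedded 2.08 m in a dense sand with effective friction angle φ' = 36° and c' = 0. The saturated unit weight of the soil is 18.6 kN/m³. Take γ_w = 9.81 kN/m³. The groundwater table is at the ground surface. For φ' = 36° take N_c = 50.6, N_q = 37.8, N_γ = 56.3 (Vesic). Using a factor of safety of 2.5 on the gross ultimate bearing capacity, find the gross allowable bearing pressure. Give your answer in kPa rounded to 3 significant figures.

With the water table at the surface the whole profile is submerged: γ' = 18.6 − 9.81 = 8.79 kN/m³, so q = γ'·D_f = 18.283 kPa; the same γ' applies in the ½γBN_γ term.
q_ult = q·N_q + 0.5·γ·B·N_γ
     = 18.283 × 37.8 + 0.5 × 8.79 × 3.2 × 56.3
     = 691.1 + 791.8 = 1482.9 kPa.
q_all = 1482.9 / 2.5 = 593.16 kPa.

q_all ≈ 593 kPa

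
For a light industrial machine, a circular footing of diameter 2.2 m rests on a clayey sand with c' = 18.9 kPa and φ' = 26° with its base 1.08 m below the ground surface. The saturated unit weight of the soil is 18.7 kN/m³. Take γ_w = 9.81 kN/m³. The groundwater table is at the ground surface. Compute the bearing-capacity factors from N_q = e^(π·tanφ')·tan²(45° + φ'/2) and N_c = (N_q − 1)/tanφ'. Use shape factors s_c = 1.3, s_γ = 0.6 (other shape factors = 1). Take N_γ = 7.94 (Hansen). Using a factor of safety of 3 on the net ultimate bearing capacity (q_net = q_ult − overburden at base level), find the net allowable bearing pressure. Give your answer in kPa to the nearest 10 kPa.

q_all(net) ≈ 230 kPa

N_q = e^(π·tan26°)·tan²(58°) = 11.85; N_c = (N_q − 1)/tanφ' = 22.25.
Water table at ground surface, so effective unit weight γ' = 18.7 − 9.81 = 8.89 kN/m³ is used throughout; overburden q = 8.89 × 1.08 = 9.6012 kPa; the same γ' applies in the ½γBN_γ term.
Cohesion term c·N_c·s_c = 18.9 × 22.254 × 1.3 = 546.79 kPa; surcharge term q·N_q = 9.6012 × 11.854 = 113.81 kPa; self-weight term 0.5·γ·B·N_γ·s_γ = 0.5 × 8.89 × 2.2 × 7.94 × 0.6 = 46.587 kPa.
q_ult = 546.79 + 113.81 + 46.587 = 707.19 kPa.
q_net = 707.19 − 9.6012 = 697.59 kPa.
q_all(net) = 697.59 / 3 = 232.53 kPa.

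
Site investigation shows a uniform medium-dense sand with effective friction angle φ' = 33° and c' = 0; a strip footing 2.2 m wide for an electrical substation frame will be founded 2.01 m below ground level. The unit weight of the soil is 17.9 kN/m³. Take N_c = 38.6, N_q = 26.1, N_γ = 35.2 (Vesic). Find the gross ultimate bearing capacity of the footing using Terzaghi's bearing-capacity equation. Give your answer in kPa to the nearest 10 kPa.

q = γ·D_f = 17.9 × 2.01 = 35.979 kPa.
q·N_q = 35.979 × 26.1 = 939.05 kPa
0.5·γ·B·N_γ = 0.5 × 17.9 × 2.2 × 35.2 = 693.09 kPa
q_ult = 939.05 + 693.09 = 1632.1 kPa.

q_ult ≈ 1630 kPa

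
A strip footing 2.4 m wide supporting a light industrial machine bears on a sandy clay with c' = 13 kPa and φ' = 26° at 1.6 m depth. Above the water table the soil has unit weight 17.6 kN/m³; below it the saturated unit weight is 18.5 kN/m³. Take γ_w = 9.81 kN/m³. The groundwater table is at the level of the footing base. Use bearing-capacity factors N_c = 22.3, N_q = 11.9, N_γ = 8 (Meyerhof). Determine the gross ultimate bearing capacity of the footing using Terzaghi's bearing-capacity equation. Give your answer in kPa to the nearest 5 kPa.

q_ult ≈ 710 kPa

Effective surcharge at the founding depth q = γ·D_f = 17.6 × 1.6 = 28.16 kPa.
The water table coincides with the base, so in the self-weight term γ → γ' = 8.69 kN/m³.
q_ult = c·N_c + q·N_q + 0.5·γ·B·N_γ
     = 13 × 22.3 + 28.16 × 11.9 + 0.5 × 8.69 × 2.4 × 8
     = 289.9 + 335.1 + 83.424 = 708.43 kPa.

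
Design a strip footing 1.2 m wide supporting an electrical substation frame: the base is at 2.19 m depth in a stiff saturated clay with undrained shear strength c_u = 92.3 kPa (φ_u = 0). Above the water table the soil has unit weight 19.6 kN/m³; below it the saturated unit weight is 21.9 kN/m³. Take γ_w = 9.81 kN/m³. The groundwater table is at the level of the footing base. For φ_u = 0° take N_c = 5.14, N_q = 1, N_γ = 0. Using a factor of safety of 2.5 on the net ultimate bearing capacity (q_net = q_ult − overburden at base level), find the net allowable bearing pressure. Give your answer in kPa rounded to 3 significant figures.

q = γ·D_f = 19.6 × 2.19 = 42.924 kPa.
c·N_c = 92.3 × 5.14 = 474.42 kPa
q·N_q = 42.924 × 1 = 42.924 kPa
q_ult = 474.42 + 42.924 = 517.35 kPa.
q_net = 517.35 − 42.924 = 474.42 kPa.
q_all(net) = 474.42 / 2.5 = 189.77 kPa.

q_all(net) ≈ 190 kPa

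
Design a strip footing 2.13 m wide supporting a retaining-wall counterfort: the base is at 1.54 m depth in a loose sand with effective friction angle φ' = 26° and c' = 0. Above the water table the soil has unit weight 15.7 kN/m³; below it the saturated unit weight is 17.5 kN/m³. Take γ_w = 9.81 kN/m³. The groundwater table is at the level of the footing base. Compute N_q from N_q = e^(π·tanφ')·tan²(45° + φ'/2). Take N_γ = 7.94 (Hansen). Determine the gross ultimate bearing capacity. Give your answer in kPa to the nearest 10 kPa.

tan26° = 0.4877, so N_q = e^(π×0.4877)·tan²(58°) = 4.629 × 2.561 = 11.85.
q = γ·D_f = 15.7 × 1.54 = 24.178 kPa.
For the ½γBN_γ term take γ' = 17.5 − 9.81 = 7.69 kN/m³ (soil below base is submerged).
q·N_q = 24.178 × 11.854 = 286.61 kPa
0.5·γ·B·N_γ = 0.5 × 7.69 × 2.13 × 7.94 = 65.027 kPa
q_ult = 286.61 + 65.027 = 351.64 kPa.

q_ult ≈ 350 kPa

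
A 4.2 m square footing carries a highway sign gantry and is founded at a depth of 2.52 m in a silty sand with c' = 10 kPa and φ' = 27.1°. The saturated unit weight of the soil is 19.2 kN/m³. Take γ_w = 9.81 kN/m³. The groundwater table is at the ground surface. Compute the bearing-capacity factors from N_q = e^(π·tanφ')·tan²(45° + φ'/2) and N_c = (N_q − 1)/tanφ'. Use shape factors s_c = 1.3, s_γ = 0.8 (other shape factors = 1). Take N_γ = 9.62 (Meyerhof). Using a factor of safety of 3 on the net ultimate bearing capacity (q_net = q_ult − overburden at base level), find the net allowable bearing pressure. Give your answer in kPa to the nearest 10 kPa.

N_q = e^(π·tan27.1°)·tan²(58.55°) = 13.34; N_c = (N_q − 1)/tanφ' = 24.12.
γ' = 19.2 − 9.81 = 9.39 kN/m³ (submerged throughout). q = 9.39 × 2.52 = 23.663 kPa; the same γ' applies in the ½γBN_γ term.
c·N_c·s_c = 10 × 24.12 × 1.3 = 313.56 kPa
q·N_q = 23.663 × 13.343 = 315.73 kPa
0.5·γ·B·N_γ·s_γ = 0.5 × 9.39 × 4.2 × 9.62 × 0.8 = 151.76 kPa
q_ult = 313.56 + 315.73 + 151.76 = 781.05 kPa.
q_net = 781.05 − 23.663 = 757.39 kPa.
q_all(net) = 757.39 / 3 = 252.46 kPa.

q_all(net) ≈ 250 kPa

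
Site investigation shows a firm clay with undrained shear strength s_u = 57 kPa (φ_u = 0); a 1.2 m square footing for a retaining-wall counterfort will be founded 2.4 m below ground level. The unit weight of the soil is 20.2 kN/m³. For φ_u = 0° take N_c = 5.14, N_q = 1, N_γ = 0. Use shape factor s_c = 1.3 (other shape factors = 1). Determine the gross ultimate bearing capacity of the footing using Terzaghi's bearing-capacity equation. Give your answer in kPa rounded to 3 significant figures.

q = γ·D_f = 20.2 × 2.4 = 48.48 kPa.
c·N_c·s_c = 57 × 5.14 × 1.3 = 380.87 kPa
q·N_q = 48.48 × 1 = 48.48 kPa
q_ult = 380.87 + 48.48 = 429.35 kPa.

q_ult ≈ 429 kPa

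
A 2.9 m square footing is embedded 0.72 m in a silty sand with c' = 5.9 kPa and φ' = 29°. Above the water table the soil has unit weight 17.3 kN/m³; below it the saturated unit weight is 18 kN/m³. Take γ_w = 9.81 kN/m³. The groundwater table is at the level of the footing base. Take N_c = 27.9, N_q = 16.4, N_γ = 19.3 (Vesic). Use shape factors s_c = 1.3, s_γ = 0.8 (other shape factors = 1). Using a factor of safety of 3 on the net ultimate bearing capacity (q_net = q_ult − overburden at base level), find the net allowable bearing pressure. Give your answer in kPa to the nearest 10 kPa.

q_all(net) ≈ 200 kPa

Effective surcharge at the founding depth q = γ·D_f = 17.3 × 0.72 = 12.456 kPa.
The water table coincides with the base, so in the self-weight term γ → γ' = 8.19 kN/m³.
q_ult = c·N_c·s_c + q·N_q + 0.5·γ·B·N_γ·s_γ
     = 5.9 × 27.9 × 1.3 + 12.456 × 16.4 + 0.5 × 8.19 × 2.9 × 19.3 × 0.8
     = 213.99 + 204.28 + 183.36 = 601.63 kPa.
q_net = 601.63 − 12.456 = 589.17 kPa.
q_all(net) = 589.17 / 3 = 196.39 kPa.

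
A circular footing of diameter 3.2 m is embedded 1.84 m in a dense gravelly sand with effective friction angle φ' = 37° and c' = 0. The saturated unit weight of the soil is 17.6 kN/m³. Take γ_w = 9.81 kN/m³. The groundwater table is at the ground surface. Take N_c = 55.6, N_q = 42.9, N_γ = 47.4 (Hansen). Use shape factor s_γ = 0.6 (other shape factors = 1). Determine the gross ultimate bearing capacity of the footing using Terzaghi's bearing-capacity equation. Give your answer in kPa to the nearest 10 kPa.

γ' = 17.6 − 9.81 = 7.79 kN/m³ (submerged throughout). q = 7.79 × 1.84 = 14.334 kPa; the same γ' applies in the ½γBN_γ term.
q·N_q = 14.334 × 42.9 = 614.91 kPa
0.5·γ·B·N_γ·s_γ = 0.5 × 7.79 × 3.2 × 47.4 × 0.6 = 354.48 kPa
q_ult = 614.91 + 354.48 = 969.39 kPa.

q_ult ≈ 970 kPa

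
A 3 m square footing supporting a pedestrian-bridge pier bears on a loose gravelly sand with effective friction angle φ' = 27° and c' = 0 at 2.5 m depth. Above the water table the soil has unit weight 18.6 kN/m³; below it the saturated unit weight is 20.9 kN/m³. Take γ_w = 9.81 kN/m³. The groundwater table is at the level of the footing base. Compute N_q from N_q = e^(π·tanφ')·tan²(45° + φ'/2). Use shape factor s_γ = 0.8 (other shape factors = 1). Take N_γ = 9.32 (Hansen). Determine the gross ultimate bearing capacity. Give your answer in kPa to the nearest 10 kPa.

q_ult ≈ 740 kPa

tan27° = 0.5095, so N_q = e^(π×0.5095)·tan²(58.5°) = 4.957 × 2.663 = 13.2.
Overburden at base level: q = 18.6 × 2.5 = 46.5 kPa.
Below the base the soil is submerged, so the ½γBN_γ term uses γ' = 20.9 − 9.81 = 11.09 kN/m³.
Surcharge term q·N_q = 46.5 × 13.199 = 613.76 kPa; self-weight term 0.5·γ·B·N_γ·s_γ = 0.5 × 11.09 × 3 × 9.32 × 0.8 = 124.03 kPa.
q_ult = 613.76 + 124.03 = 737.79 kPa.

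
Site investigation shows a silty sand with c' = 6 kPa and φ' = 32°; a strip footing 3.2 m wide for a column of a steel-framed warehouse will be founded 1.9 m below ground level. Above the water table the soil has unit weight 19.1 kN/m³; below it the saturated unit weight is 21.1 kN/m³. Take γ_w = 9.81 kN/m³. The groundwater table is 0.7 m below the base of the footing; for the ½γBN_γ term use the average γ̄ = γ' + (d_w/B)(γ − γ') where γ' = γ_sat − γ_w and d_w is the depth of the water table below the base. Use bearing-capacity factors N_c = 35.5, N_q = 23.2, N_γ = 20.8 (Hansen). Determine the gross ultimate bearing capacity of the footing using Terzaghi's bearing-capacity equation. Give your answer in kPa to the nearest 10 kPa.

Effective surcharge at the founding depth q = γ·D_f = 19.1 × 1.9 = 36.29 kPa.
With d_w = 0.7 m < B, γ̄ = 11.29 + (0.7/3.2) × (19.1 − 11.29) = 12.998 kN/m³.
q_ult = c·N_c + q·N_q + 0.5·γ·B·N_γ
     = 6 × 35.5 + 36.29 × 23.2 + 0.5 × 12.998 × 3.2 × 20.8
     = 213 + 841.93 + 432.59 = 1487.5 kPa.

q_ult ≈ 1490 kPa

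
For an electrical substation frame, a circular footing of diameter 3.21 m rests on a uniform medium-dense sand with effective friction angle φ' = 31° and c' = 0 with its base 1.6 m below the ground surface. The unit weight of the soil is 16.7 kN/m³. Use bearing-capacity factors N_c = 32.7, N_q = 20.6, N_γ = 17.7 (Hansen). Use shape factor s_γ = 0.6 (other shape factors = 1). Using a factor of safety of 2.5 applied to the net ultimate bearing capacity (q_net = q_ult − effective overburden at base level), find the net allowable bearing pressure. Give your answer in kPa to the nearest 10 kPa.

q = γ·D_f = 16.7 × 1.6 = 26.72 kPa.
q·N_q = 26.72 × 20.6 = 550.43 kPa
0.5·γ·B·N_γ·s_γ = 0.5 × 16.7 × 3.21 × 17.7 × 0.6 = 284.65 kPa
q_ult = 550.43 + 284.65 = 835.09 kPa.
Net ultimate: q_net = 835.09 − 26.72 = 808.37 kPa.
q_all(net) = 808.37 / 2.5 = 323.35 kPa.

q_all(net) ≈ 320 kPa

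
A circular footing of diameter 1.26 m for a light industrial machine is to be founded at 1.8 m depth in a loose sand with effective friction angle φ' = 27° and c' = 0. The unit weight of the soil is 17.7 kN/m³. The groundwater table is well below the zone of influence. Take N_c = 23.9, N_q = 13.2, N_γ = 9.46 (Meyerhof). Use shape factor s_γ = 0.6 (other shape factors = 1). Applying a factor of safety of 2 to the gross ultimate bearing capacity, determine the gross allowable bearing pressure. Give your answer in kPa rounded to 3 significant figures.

Overburden at base level: q = 17.7 × 1.8 = 31.86 kPa.
Surcharge term q·N_q = 31.86 × 13.2 = 420.55 kPa; self-weight term 0.5·γ·B·N_γ·s_γ = 0.5 × 17.7 × 1.26 × 9.46 × 0.6 = 63.293 kPa.
q_ult = 420.55 + 63.293 = 483.85 kPa.
q_all = q_ult / FS = 483.85 / 2 = 241.92 kPa.

q_all ≈ 242 kPa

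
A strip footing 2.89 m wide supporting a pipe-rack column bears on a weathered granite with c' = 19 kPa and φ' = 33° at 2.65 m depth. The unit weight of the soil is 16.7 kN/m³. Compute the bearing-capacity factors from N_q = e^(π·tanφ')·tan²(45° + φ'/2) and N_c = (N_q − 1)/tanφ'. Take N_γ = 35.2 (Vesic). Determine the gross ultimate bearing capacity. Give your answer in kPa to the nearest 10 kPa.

tan33° = 0.6494, so N_q = e^(π×0.6494)·tan²(61.5°) = 7.692 × 3.392 = 26.09.
N_c = (26.09 − 1)/tan33° = 38.64.
Overburden at base level: q = 16.7 × 2.65 = 44.255 kPa.
Cohesion term c·N_c = 19 × 38.638 = 734.13 kPa; surcharge term q·N_q = 44.255 × 26.092 = 1154.7 kPa; self-weight term 0.5·γ·B·N_γ = 0.5 × 16.7 × 2.89 × 35.2 = 849.43 kPa.
q_ult = 734.13 + 1154.7 + 849.43 = 2738.3 kPa.

q_ult ≈ 2740 kPa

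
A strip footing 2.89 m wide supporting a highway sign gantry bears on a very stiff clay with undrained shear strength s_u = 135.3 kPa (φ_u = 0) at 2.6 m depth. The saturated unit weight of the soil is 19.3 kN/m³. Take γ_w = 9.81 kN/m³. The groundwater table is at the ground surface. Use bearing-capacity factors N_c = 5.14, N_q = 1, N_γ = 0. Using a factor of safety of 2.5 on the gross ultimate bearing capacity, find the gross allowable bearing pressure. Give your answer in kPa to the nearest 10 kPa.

γ' = 19.3 − 9.81 = 9.49 kN/m³ (submerged throughout). q = 9.49 × 2.6 = 24.674 kPa.
c·N_c = 135.3 × 5.14 = 695.44 kPa
q·N_q = 24.674 × 1 = 24.674 kPa
q_ult = 695.44 + 24.674 = 720.12 kPa.
q_all = 720.12 / 2.5 = 288.05 kPa.

q_all ≈ 290 kPa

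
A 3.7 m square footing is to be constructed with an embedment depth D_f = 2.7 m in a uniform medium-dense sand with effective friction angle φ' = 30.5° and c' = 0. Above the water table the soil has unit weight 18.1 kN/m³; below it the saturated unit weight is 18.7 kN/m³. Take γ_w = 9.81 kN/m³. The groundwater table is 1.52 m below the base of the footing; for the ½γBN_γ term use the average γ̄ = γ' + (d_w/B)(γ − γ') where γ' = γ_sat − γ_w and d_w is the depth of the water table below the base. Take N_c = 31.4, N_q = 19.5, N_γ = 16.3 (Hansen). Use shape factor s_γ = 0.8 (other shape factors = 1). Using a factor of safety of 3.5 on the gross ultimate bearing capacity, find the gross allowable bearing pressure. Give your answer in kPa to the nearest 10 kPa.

q_all ≈ 360 kPa

Overburden at base level: q = 18.1 × 2.7 = 48.87 kPa.
The water table is 1.52 m below the base (< B = 3.7 m), so the ½γBN_γ term uses γ̄ = γ' + (d_w/B)(γ − γ') = 8.89 + (1.52/3.7)(18.1 − 8.89) = 12.674 kN/m³.
Surcharge term q·N_q = 48.87 × 19.5 = 952.97 kPa; self-weight term 0.5·γ·B·N_γ·s_γ = 0.5 × 12.674 × 3.7 × 16.3 × 0.8 = 305.74 kPa.
q_ult = 952.97 + 305.74 = 1258.7 kPa.
q_all = 1258.7 / 3.5 = 359.63 kPa.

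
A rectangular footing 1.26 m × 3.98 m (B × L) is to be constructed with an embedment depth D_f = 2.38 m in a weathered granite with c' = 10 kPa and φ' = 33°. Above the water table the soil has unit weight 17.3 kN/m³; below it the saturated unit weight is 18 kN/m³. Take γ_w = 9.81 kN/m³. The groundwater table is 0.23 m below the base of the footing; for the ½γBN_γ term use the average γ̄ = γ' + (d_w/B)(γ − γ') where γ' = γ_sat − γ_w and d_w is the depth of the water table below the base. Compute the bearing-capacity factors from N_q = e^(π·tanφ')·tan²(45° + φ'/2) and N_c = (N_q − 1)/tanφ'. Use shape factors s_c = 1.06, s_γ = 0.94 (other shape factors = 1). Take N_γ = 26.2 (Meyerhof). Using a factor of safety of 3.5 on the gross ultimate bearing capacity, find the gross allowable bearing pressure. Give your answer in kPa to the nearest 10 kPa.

N_q = e^(π·tan33°)·tan²(61.5°) = 26.09; N_c = (N_q − 1)/tanφ' = 38.64.
q = γ·D_f = 17.3 × 2.38 = 41.174 kPa.
γ' = 8.19 kN/m³; averaging over the depth B below the base, γ̄ = γ' + (d_w/B)(γ − γ') = 9.8529 kN/m³.
c·N_c·s_c = 10 × 38.638 × 1.06 = 409.57 kPa
q·N_q = 41.174 × 26.092 = 1074.3 kPa
0.5·γ·B·N_γ·s_γ = 0.5 × 9.8529 × 1.26 × 26.2 × 0.94 = 152.87 kPa
q_ult = 409.57 + 1074.3 + 152.87 = 1636.8 kPa.
q_all = 1636.8 / 3.5 = 467.64 kPa.

q_all ≈ 470 kPa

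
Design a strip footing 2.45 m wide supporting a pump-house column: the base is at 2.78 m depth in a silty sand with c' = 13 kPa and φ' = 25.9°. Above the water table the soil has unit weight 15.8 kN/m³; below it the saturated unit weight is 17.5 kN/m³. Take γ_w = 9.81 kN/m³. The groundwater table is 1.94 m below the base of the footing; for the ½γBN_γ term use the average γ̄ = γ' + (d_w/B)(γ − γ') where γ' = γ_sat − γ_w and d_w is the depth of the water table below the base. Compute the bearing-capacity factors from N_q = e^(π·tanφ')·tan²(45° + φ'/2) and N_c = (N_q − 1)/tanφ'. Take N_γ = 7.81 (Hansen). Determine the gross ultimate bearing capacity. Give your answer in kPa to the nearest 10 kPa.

tan25.9° = 0.4856, so N_q = e^(π×0.4856)·tan²(57.95°) = 4.597 × 2.551 = 11.73.
N_c = (11.73 − 1)/tan25.9° = 22.09.
Overburden at base level: q = 15.8 × 2.78 = 43.924 kPa.
The water table is 1.94 m below the base (< B = 2.45 m), so the ½γBN_γ term uses γ̄ = γ' + (d_w/B)(γ − γ') = 7.69 + (1.94/2.45)(15.8 − 7.69) = 14.112 kN/m³.
Cohesion term c·N_c = 13 × 22.094 = 287.23 kPa; surcharge term q·N_q = 43.924 × 11.728 = 515.16 kPa; self-weight term 0.5·γ·B·N_γ = 0.5 × 14.112 × 2.45 × 7.81 = 135.01 kPa.
q_ult = 287.23 + 515.16 + 135.01 = 937.4 kPa.

q_ult ≈ 940 kPa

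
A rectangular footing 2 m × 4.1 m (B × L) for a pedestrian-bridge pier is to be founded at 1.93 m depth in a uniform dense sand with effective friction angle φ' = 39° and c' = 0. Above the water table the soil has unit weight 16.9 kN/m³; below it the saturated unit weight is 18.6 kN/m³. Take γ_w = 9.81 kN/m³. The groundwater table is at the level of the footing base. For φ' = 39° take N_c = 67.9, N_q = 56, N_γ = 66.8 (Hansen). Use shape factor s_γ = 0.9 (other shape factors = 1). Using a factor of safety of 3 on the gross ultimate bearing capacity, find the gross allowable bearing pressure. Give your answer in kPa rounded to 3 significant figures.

q = γ·D_f = 16.9 × 1.93 = 32.617 kPa.
For the ½γBN_γ term take γ' = 18.6 − 9.81 = 8.79 kN/m³ (soil below base is submerged).
q·N_q = 32.617 × 56 = 1826.6 kPa
0.5·γ·B·N_γ·s_γ = 0.5 × 8.79 × 2 × 66.8 × 0.9 = 528.45 kPa
q_ult = 1826.6 + 528.45 = 2355 kPa.
q_all = 2355 / 3 = 785 kPa.

q_all ≈ 785 kPa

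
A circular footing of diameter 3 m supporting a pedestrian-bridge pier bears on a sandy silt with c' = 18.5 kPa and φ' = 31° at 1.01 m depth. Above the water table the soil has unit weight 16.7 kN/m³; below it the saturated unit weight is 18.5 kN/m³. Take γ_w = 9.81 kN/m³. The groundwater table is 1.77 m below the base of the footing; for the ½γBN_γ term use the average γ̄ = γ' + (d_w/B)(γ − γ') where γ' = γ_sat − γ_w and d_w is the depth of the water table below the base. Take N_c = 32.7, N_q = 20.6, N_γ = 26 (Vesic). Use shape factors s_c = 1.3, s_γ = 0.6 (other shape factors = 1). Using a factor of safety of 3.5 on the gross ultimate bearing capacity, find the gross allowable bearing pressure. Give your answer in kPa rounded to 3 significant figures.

q_all ≈ 414 kPa

Effective surcharge at the founding depth q = γ·D_f = 16.7 × 1.01 = 16.867 kPa.
With d_w = 1.77 m < B, γ̄ = 8.69 + (1.77/3) × (16.7 − 8.69) = 13.416 kN/m³.
q_ult = c·N_c·s_c + q·N_q + 0.5·γ·B·N_γ·s_γ
     = 18.5 × 32.7 × 1.3 + 16.867 × 20.6 + 0.5 × 13.416 × 3 × 26 × 0.6
     = 786.44 + 347.46 + 313.93 = 1447.8 kPa.
q_all = 1447.8 / 3.5 = 413.66 kPa.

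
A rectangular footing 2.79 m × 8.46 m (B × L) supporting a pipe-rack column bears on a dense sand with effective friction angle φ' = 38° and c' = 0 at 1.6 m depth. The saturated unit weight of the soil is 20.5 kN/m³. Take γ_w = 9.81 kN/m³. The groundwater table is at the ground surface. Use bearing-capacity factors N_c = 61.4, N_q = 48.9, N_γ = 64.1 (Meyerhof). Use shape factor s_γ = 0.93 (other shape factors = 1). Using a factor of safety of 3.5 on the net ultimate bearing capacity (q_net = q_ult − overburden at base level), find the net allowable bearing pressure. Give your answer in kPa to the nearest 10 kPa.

Water table at ground surface, so effective unit weight γ' = 20.5 − 9.81 = 10.69 kN/m³ is used throughout; overburden q = 10.69 × 1.6 = 17.104 kPa; the same γ' applies in the ½γBN_γ term.
Surcharge term q·N_q = 17.104 × 48.9 = 836.39 kPa; self-weight term 0.5·γ·B·N_γ·s_γ = 0.5 × 10.69 × 2.79 × 64.1 × 0.93 = 888.98 kPa.
q_ult = 836.39 + 888.98 = 1725.4 kPa.
q_net = 1725.4 − 17.104 = 1708.3 kPa.
q_all(net) = 1708.3 / 3.5 = 488.08 kPa.

q_all(net) ≈ 490 kPa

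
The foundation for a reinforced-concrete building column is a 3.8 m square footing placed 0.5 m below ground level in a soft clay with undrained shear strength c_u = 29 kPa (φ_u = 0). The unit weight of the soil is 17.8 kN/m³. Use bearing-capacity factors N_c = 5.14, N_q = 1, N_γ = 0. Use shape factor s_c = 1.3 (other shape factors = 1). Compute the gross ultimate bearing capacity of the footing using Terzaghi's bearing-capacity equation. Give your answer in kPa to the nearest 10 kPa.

Effective surcharge at the founding depth q = γ·D_f = 17.8 × 0.5 = 8.9 kPa.
q_ult = c·N_c·s_c + q·N_q
     = 29 × 5.14 × 1.3 + 8.9 × 1
     = 193.78 + 8.9 = 202.68 kPa.

q_ult ≈ 200 kPa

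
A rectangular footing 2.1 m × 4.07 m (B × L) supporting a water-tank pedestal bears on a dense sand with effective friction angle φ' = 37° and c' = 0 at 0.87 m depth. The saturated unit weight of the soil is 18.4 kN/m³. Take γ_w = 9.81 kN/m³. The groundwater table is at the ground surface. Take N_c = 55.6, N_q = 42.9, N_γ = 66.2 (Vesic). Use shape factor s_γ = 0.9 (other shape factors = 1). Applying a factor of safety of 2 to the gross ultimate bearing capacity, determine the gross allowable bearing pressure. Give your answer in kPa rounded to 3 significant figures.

Water table at ground surface, so effective unit weight γ' = 18.4 − 9.81 = 8.59 kN/m³ is used throughout; overburden q = 8.59 × 0.87 = 7.4733 kPa; the same γ' applies in the ½γBN_γ term.
Surcharge term q·N_q = 7.4733 × 42.9 = 320.6 kPa; self-weight term 0.5·γ·B·N_γ·s_γ = 0.5 × 8.59 × 2.1 × 66.2 × 0.9 = 537.38 kPa.
q_ult = 320.6 + 537.38 = 857.99 kPa.
q_all = q_ult / FS = 857.99 / 2 = 428.99 kPa.

q_all ≈ 429 kPa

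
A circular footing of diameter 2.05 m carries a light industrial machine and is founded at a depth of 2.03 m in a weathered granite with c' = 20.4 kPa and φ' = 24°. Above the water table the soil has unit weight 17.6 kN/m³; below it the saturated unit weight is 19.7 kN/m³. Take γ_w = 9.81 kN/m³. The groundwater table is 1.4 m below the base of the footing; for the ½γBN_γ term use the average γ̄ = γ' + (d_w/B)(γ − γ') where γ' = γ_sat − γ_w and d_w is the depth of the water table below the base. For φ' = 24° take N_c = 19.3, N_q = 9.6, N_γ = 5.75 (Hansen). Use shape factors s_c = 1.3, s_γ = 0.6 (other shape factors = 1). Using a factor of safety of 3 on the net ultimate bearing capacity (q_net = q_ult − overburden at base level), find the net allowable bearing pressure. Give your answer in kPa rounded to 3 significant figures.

q_all(net) ≈ 291 kPa

Effective surcharge at the founding depth q = γ·D_f = 17.6 × 2.03 = 35.728 kPa.
With d_w = 1.4 m < B, γ̄ = 9.89 + (1.4/2.05) × (17.6 − 9.89) = 15.155 kN/m³.
q_ult = c·N_c·s_c + q·N_q + 0.5·γ·B·N_γ·s_γ
     = 20.4 × 19.3 × 1.3 + 35.728 × 9.6 + 0.5 × 15.155 × 2.05 × 5.75 × 0.6
     = 511.84 + 342.99 + 53.593 = 908.42 kPa.
q_net = 908.42 − 35.728 = 872.69 kPa.
q_all(net) = 872.69 / 3 = 290.9 kPa.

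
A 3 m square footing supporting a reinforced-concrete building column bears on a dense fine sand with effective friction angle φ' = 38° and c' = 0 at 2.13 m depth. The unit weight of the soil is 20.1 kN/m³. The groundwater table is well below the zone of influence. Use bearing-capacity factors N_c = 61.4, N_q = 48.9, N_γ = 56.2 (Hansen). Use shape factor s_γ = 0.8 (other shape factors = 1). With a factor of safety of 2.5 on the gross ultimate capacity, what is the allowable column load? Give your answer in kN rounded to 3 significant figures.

q = γ·D_f = 20.1 × 2.13 = 42.813 kPa.
q·N_q = 42.813 × 48.9 = 2093.6 kPa
0.5·γ·B·N_γ·s_γ = 0.5 × 20.1 × 3 × 56.2 × 0.8 = 1355.5 kPa
q_ult = 2093.6 + 1355.5 = 3449.1 kPa.
Gross allowable pressure q_all = 3449.1 / 2.5 = 1379.6 kPa.
Footing area = 9 m², so allowable column load = 1379.6 × 9 = 12417 kN.

P_all ≈ 12400 kN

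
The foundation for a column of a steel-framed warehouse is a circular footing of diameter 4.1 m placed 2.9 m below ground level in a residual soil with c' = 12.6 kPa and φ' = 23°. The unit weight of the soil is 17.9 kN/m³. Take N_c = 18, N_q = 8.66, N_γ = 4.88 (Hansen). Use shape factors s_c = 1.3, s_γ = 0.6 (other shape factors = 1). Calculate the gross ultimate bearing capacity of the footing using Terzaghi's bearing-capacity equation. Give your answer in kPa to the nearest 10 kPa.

q_ult ≈ 850 kPa

Effective surcharge at the founding depth q = γ·D_f = 17.9 × 2.9 = 51.91 kPa.
q_ult = c·N_c·s_c + q·N_q + 0.5·γ·B·N_γ·s_γ
     = 12.6 × 18 × 1.3 + 51.91 × 8.66 + 0.5 × 17.9 × 4.1 × 4.88 × 0.6
     = 294.84 + 449.54 + 107.44 = 851.82 kPa.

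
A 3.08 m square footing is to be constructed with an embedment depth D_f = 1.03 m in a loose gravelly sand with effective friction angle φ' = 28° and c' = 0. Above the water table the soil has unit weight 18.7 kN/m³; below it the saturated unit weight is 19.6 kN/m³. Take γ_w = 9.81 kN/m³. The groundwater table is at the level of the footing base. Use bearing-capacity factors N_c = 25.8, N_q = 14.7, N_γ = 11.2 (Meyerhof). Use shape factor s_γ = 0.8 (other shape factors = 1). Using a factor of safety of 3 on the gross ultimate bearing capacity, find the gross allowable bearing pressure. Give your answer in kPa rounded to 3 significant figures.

q_all ≈ 139 kPa

q = γ·D_f = 18.7 × 1.03 = 19.261 kPa.
For the ½γBN_γ term take γ' = 19.6 − 9.81 = 9.79 kN/m³ (soil below base is submerged).
q·N_q = 19.261 × 14.7 = 283.14 kPa
0.5·γ·B·N_γ·s_γ = 0.5 × 9.79 × 3.08 × 11.2 × 0.8 = 135.09 kPa
q_ult = 283.14 + 135.09 = 418.22 kPa.
q_all = 418.22 / 3 = 139.41 kPa.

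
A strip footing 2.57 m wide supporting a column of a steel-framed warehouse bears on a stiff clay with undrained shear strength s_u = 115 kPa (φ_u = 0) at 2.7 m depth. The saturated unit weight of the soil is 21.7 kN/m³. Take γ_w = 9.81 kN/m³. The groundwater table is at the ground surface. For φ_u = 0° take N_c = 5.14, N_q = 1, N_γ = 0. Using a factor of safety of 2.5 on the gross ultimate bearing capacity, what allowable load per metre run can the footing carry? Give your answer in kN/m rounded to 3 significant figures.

≈ 641 kN/m

Water table at ground surface, so effective unit weight γ' = 21.7 − 9.81 = 11.89 kN/m³ is used throughout; overburden q = 11.89 × 2.7 = 32.103 kPa.
Cohesion term c·N_c = 115 × 5.14 = 591.1 kPa; surcharge term q·N_q = 32.103 × 1 = 32.103 kPa.
q_ult = 591.1 + 32.103 = 623.2 kPa.
Gross allowable pressure q_all = 623.2 / 2.5 = 249.28 kPa.
Allowable wall load = q_all × B = 249.28 × 2.57 = 640.65 kN per metre run.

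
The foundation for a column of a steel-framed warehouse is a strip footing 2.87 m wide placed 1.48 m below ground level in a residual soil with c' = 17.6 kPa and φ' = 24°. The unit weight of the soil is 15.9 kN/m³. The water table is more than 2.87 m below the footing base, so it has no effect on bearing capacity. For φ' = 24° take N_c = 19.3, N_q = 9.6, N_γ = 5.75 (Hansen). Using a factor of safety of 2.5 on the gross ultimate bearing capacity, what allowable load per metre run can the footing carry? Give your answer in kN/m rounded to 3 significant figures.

≈ 800 kN/m

Effective surcharge at the founding depth q = γ·D_f = 15.9 × 1.48 = 23.532 kPa.
q_ult = c·N_c + q·N_q + 0.5·γ·B·N_γ
     = 17.6 × 19.3 + 23.532 × 9.6 + 0.5 × 15.9 × 2.87 × 5.75
     = 339.68 + 225.91 + 131.19 = 696.78 kPa.
Gross allowable pressure q_all = 696.78 / 2.5 = 278.71 kPa.
Allowable wall load = q_all × B = 278.71 × 2.87 = 799.91 kN per metre run.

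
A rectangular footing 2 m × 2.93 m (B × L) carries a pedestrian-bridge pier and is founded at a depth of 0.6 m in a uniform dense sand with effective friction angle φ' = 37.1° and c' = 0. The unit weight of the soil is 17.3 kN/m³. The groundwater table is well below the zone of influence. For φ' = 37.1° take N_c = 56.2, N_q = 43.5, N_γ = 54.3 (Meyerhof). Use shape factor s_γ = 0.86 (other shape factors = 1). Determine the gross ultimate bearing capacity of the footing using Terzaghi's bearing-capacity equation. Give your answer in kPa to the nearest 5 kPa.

q_ult ≈ 1260 kPa

q = γ·D_f = 17.3 × 0.6 = 10.38 kPa.
q·N_q = 10.38 × 43.5 = 451.53 kPa
0.5·γ·B·N_γ·s_γ = 0.5 × 17.3 × 2 × 54.3 × 0.86 = 807.88 kPa
q_ult = 451.53 + 807.88 = 1259.4 kPa.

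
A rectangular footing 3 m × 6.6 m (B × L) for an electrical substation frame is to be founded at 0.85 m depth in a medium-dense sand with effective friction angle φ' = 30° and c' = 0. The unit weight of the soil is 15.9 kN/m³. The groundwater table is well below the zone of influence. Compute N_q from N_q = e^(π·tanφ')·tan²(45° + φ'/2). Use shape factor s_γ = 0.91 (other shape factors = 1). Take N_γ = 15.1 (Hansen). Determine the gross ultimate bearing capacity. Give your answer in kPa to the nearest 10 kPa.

tan30° = 0.5774, so N_q = e^(π×0.5774)·tan²(60°) = 6.134 × 3.0 = 18.4.
Effective surcharge at the founding depth q = γ·D_f = 15.9 × 0.85 = 13.515 kPa.
q_ult = q·N_q + 0.5·γ·B·N_γ·s_γ
     = 13.515 × 18.401 + 0.5 × 15.9 × 3 × 15.1 × 0.91
     = 248.69 + 327.72 = 576.41 kPa.

q_ult ≈ 580 kPa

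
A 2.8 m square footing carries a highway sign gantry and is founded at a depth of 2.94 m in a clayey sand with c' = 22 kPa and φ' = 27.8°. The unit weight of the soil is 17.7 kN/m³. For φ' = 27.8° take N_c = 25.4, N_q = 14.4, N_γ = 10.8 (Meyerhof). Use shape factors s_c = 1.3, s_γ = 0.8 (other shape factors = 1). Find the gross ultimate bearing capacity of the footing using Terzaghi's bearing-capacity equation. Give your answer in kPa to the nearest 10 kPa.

Effective surcharge at the founding depth q = γ·D_f = 17.7 × 2.94 = 52.038 kPa.
q_ult = c·N_c·s_c + q·N_q + 0.5·γ·B·N_γ·s_γ
     = 22 × 25.4 × 1.3 + 52.038 × 14.4 + 0.5 × 17.7 × 2.8 × 10.8 × 0.8
     = 726.44 + 749.35 + 214.1 = 1689.9 kPa.

q_ult ≈ 1690 kPa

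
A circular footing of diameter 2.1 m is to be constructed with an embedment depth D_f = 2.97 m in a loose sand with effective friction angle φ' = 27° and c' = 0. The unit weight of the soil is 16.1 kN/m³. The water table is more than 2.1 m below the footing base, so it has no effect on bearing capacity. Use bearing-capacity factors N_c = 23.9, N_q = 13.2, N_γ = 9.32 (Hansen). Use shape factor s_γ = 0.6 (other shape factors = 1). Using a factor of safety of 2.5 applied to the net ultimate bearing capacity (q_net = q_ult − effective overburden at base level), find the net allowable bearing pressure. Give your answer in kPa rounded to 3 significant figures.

Overburden at base level: q = 16.1 × 2.97 = 47.817 kPa.
Surcharge term q·N_q = 47.817 × 13.2 = 631.18 kPa; self-weight term 0.5·γ·B·N_γ·s_γ = 0.5 × 16.1 × 2.1 × 9.32 × 0.6 = 94.533 kPa.
q_ult = 631.18 + 94.533 = 725.72 kPa.
Net ultimate: q_net = 725.72 − 47.817 = 677.9 kPa.
q_all(net) = 677.9 / 2.5 = 271.16 kPa.

q_all(net) ≈ 271 kPa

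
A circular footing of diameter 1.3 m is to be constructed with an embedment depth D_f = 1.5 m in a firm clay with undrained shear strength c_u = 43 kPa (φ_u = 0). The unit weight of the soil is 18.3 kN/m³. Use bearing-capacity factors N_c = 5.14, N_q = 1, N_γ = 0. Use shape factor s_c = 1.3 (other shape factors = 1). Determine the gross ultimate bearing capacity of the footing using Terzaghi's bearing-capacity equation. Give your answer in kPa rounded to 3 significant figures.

q_ult ≈ 315 kPa

Effective surcharge at the founding depth q = γ·D_f = 18.3 × 1.5 = 27.45 kPa.
q_ult = c·N_c·s_c + q·N_q
     = 43 × 5.14 × 1.3 + 27.45 × 1
     = 287.33 + 27.45 = 314.78 kPa.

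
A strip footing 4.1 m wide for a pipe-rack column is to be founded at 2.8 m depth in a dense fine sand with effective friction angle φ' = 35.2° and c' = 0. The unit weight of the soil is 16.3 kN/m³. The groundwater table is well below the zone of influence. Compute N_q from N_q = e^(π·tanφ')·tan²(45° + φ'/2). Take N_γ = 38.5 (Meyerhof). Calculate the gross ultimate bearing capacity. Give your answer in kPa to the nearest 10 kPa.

q_ult ≈ 2840 kPa

tan35.2° = 0.7054, so N_q = e^(π×0.7054)·tan²(62.6°) = 9.172 × 3.722 = 34.14.
Effective surcharge at the founding depth q = γ·D_f = 16.3 × 2.8 = 45.64 kPa.
q_ult = q·N_q + 0.5·γ·B·N_γ
     = 45.64 × 34.136 + 0.5 × 16.3 × 4.1 × 38.5
     = 1558 + 1286.5 = 2844.5 kPa.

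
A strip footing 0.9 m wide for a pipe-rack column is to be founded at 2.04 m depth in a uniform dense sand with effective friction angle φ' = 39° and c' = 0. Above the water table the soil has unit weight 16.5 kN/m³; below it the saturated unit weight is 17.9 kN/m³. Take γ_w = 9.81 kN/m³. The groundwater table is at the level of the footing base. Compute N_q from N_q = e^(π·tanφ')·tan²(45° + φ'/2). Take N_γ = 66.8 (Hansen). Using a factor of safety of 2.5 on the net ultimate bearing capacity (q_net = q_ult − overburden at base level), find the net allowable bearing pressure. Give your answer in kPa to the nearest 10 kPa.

q_all(net) ≈ 840 kPa

N_q = e^(π·tan39°)·tan²(64.5°) = 55.96.
Overburden at base level: q = 16.5 × 2.04 = 33.66 kPa.
Below the base the soil is submerged, so the ½γBN_γ term uses γ' = 17.9 − 9.81 = 8.09 kN/m³.
Surcharge term q·N_q = 33.66 × 55.957 = 1883.5 kPa; self-weight term 0.5·γ·B·N_γ = 0.5 × 8.09 × 0.9 × 66.8 = 243.19 kPa.
q_ult = 1883.5 + 243.19 = 2126.7 kPa.
q_net = 2126.7 − 33.66 = 2093.1 kPa.
q_all(net) = 2093.1 / 2.5 = 837.22 kPa.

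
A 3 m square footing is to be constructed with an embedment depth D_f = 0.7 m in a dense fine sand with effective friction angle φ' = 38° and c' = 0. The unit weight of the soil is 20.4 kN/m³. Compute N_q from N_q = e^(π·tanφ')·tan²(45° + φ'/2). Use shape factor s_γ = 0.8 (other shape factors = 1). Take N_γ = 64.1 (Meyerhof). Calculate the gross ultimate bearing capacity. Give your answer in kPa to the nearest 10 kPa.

q_ult ≈ 2270 kPa

tan38° = 0.7813, so N_q = e^(π×0.7813)·tan²(64°) = 11.64 × 4.204 = 48.93.
q = γ·D_f = 20.4 × 0.7 = 14.28 kPa.
q·N_q = 14.28 × 48.933 = 698.77 kPa
0.5·γ·B·N_γ·s_γ = 0.5 × 20.4 × 3 × 64.1 × 0.8 = 1569.2 kPa
q_ult = 698.77 + 1569.2 = 2267.9 kPa.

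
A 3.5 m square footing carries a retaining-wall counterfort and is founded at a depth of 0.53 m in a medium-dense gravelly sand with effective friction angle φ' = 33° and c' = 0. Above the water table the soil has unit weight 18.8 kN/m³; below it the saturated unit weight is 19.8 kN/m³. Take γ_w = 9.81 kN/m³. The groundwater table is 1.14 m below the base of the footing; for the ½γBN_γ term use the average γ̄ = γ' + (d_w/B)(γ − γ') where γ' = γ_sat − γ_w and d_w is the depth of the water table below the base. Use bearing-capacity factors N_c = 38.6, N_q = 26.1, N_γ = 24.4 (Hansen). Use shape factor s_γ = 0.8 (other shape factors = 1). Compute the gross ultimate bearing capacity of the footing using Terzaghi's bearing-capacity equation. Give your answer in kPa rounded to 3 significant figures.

q_ult ≈ 699 kPa

q = γ·D_f = 18.8 × 0.53 = 9.964 kPa.
γ' = 9.99 kN/m³; averaging over the depth B below the base, γ̄ = γ' + (d_w/B)(γ − γ') = 12.86 kN/m³.
q·N_q = 9.964 × 26.1 = 260.06 kPa
0.5·γ·B·N_γ·s_γ = 0.5 × 12.86 × 3.5 × 24.4 × 0.8 = 439.28 kPa
q_ult = 260.06 + 439.28 = 699.34 kPa.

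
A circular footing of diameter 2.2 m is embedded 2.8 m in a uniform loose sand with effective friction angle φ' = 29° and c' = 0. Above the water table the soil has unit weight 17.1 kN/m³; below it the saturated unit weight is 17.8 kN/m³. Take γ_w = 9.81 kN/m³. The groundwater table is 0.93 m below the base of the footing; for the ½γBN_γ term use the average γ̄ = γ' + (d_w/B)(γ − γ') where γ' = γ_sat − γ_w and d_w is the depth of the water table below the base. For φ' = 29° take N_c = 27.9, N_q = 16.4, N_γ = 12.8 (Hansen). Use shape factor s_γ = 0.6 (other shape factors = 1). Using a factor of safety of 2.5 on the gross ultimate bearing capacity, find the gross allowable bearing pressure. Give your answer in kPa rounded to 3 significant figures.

q = γ·D_f = 17.1 × 2.8 = 47.88 kPa.
γ' = 7.99 kN/m³; averaging over the depth B below the base, γ̄ = γ' + (d_w/B)(γ − γ') = 11.841 kN/m³.
q·N_q = 47.88 × 16.4 = 785.23 kPa
0.5·γ·B·N_γ·s_γ = 0.5 × 11.841 × 2.2 × 12.8 × 0.6 = 100.03 kPa
q_ult = 785.23 + 100.03 = 885.27 kPa.
q_all = 885.27 / 2.5 = 354.11 kPa.

q_all ≈ 354 kPa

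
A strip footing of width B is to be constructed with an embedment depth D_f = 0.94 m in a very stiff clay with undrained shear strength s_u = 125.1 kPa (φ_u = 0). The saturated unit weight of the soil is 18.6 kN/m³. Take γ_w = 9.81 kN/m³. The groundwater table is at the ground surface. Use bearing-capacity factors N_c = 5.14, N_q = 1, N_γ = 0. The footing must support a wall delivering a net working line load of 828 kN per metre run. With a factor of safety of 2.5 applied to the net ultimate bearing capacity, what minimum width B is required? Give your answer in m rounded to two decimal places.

With the water table at the surface the whole profile is submerged: γ' = 18.6 − 9.81 = 8.79 kN/m³, so q = γ'·D_f = 8.2626 kPa.
q_ult = c·N_c + q·N_q
     = 125.1 × 5.14 + 8.2626 × 1
     = 643.01 + 8.2626 = 651.28 kPa.
For φ = 0 the ½γBN_γ term vanishes, so q_ult is independent of B. q_net = 651.28 − 8.2626 = 643.01 kPa; q_all(net) = 643.01/2.5 = 257.21 kPa.
Required width B = w / q_all(net) = 828 / 257.21 = 3.219 m.

B = 3.22 m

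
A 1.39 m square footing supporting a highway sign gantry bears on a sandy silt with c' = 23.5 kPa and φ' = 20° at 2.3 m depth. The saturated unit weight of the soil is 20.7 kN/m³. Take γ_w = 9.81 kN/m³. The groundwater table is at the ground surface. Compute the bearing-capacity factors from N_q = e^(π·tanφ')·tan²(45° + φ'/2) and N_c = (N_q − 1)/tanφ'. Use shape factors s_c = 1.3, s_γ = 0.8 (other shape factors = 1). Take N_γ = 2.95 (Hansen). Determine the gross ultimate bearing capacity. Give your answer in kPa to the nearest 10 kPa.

tan20° = 0.364, so N_q = e^(π×0.364)·tan²(55°) = 3.138 × 2.04 = 6.4.
N_c = (6.4 − 1)/tan20° = 14.83.
With the water table at the surface the whole profile is submerged: γ' = 20.7 − 9.81 = 10.89 kN/m³, so q = γ'·D_f = 25.047 kPa; the same γ' applies in the ½γBN_γ term.
q_ult = c·N_c·s_c + q·N_q + 0.5·γ·B·N_γ·s_γ
     = 23.5 × 14.835 × 1.3 + 25.047 × 6.3994 + 0.5 × 10.89 × 1.39 × 2.95 × 0.8
     = 453.2 + 160.29 + 17.862 = 631.35 kPa.

q_ult ≈ 630 kPa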